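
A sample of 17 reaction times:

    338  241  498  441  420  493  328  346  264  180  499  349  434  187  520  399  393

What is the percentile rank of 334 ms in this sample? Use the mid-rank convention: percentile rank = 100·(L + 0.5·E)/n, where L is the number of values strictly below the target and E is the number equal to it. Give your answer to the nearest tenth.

29.4

Sorted: 180, 187, 241, 264, 328, 338, 346, 349, 393, 399, 420, 434, 441, 493, 498, 499, 520.
Count below 334: L = 5; count equal: E = 0; n = 17.
Percentile rank = 100·(5 + 0.5·0)/17 = 100·5/17 = 29.41.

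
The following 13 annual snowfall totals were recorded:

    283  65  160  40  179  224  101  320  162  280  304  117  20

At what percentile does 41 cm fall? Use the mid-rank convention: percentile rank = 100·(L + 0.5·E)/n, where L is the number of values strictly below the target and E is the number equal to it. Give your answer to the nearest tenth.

Sorted: 20, 40, 65, 101, 117, 160, 162, 179, 224, 280, 283, 304, 320.
Count below 41: L = 2; count equal: E = 0; n = 13.
Percentile rank = 100·(2 + 0.5·0)/13 = 100·2/13 = 15.38.

15.4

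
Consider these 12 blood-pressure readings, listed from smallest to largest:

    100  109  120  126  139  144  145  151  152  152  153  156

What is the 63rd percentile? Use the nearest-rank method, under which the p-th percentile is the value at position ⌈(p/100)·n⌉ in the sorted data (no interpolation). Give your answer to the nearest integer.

n = 12.
Position = ⌈63/100 · 12⌉ = ⌈7.56⌉ = 8.
The value at rank 8 is 151.

151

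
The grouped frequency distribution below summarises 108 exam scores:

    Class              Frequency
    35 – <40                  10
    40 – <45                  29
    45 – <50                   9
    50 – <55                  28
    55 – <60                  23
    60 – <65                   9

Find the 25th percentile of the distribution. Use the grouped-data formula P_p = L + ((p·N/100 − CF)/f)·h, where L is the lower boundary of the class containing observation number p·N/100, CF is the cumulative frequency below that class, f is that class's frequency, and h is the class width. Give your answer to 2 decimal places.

N = 108; target position k = 25/100 · 108 = 27.
Cumulative frequencies: 10, 39, 48, 76, 99, 108.
Observation 27 falls in the class 40 – <45.
L = 40, CF = 10, f = 29, h = 5.
P25 = 40 + ((27 − 10)/29)·5 = 40 + 2.93103 = 42.931.

42.93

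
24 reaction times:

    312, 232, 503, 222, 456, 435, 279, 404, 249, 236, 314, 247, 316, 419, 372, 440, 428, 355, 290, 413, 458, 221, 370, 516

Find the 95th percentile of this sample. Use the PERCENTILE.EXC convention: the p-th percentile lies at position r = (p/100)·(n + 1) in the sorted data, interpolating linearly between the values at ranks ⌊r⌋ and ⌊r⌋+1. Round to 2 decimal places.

Sorted: 221, 222, 232, 236, 247, 249, 279, 290, 312, 314, 316, 355, 370, 372, 404, 413, 419, 428, 435, 440, 456, 458, 503, 516.
n = 24.
r = (95/100)·(24 + 1) = 23.75.
Rank 23 is 503 and rank 24 is 516.
Interpolate: 503 + 0.75·(516 − 503) = 503 + 0.75·13 = 512.75.

512.75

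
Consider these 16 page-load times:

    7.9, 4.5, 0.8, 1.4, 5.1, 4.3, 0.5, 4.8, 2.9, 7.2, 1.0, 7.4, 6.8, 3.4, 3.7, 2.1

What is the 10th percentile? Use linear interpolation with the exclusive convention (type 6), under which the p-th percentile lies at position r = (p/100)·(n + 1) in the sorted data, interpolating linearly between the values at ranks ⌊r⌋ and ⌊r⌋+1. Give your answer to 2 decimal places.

0.71

Sorted: 0.5, 0.8, 1.0, 1.4, 2.1, 2.9, 3.4, 3.7, 4.3, 4.5, 4.8, 5.1, 6.8, 7.2, 7.4, 7.9.
n = 16.
r = (10/100)·(16 + 1) = 1.7.
Rank 1 is 0.5 and rank 2 is 0.8.
Interpolate: 0.5 + 0.7·(0.8 − 0.5) = 0.5 + 0.7·0.3 = 0.71.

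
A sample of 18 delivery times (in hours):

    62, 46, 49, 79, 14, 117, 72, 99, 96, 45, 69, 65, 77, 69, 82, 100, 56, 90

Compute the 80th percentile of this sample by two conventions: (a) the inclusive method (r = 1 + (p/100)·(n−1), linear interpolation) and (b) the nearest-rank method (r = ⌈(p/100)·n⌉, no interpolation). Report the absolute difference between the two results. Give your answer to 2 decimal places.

2.40

Sorted: 14, 45, 46, 49, 56, 62, 65, 69, 69, 72, 77, 79, 82, 90, 96, 99, 100, 117.
n = 18.
(a) r = 14.6; between ranks 14 (90) and 15 (96): 93.6.
(b) the nearest-rank method: rank 15 → 96.
|93.6 − 96| = 2.4.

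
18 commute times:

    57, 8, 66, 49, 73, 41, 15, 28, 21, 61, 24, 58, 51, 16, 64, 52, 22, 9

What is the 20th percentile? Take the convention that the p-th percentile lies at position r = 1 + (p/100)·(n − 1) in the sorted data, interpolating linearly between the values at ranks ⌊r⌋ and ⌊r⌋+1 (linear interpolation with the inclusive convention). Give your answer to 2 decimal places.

Sorted: 8, 9, 15, 16, 21, 22, 24, 28, 41, 49, 51, 52, 57, 58, 61, 64, 66, 73.
n = 18.
r = 1 + (20/100)·(18 − 1) = 1 + 3.4 = 4.4.
Rank 4 is 16 and rank 5 is 21.
Interpolate: 16 + 0.4·(21 − 16) = 16 + 0.4·5 = 18.

18.00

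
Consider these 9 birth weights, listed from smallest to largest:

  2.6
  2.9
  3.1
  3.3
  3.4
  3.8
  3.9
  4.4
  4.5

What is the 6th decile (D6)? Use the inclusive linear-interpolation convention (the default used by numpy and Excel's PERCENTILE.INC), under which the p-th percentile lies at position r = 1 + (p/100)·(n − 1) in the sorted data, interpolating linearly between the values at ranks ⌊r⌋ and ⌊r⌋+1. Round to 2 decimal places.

n = 9.
r = 1 + (60/100)·(9 − 1) = 1 + 4.8 = 5.8.
Rank 5 is 3.4 and rank 6 is 3.8.
Interpolate: 3.4 + 0.8·(3.8 − 3.4) = 3.4 + 0.8·0.4 = 3.72.

3.72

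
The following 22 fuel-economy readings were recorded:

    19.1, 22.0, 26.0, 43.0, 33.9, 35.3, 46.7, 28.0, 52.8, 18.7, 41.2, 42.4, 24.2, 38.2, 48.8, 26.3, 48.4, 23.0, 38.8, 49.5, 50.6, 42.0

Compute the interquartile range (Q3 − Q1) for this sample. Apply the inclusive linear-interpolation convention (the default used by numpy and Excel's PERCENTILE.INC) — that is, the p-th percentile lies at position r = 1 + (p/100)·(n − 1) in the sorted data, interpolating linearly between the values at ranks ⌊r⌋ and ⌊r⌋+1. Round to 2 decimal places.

19.70

Sorted: 18.7, 19.1, 22.0, 23.0, 24.2, 26.0, 26.3, 28.0, 33.9, 35.3, 38.2, 38.8, 41.2, 42.0, 42.4, 43.0, 46.7, 48.4, 48.8, 49.5, 50.6, 52.8.
n = 22.
P25: r = 6.25; ranks 6–7 are 26.0, 26.3; interpolating gives 26.075.
P75: r = 16.75; ranks 16–17 are 43.0, 46.7; interpolating gives 45.775.
Difference: 45.775 − 26.075 = 19.7.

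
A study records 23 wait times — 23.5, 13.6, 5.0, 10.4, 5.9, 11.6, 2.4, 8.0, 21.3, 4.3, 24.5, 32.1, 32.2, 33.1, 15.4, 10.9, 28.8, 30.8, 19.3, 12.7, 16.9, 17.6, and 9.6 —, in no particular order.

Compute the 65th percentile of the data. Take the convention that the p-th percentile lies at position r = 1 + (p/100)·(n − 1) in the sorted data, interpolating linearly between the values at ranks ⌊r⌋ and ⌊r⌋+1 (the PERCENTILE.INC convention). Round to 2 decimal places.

19.90

Sorted: 2.4, 4.3, 5.0, 5.9, 8.0, 9.6, 10.4, 10.9, 11.6, 12.7, 13.6, 15.4, 16.9, 17.6, 19.3, 21.3, 23.5, 24.5, 28.8, 30.8, 32.1, 32.2, 33.1.
n = 23.
r = 1 + (65/100)·(23 − 1) = 1 + 14.3 = 15.3.
Rank 15 is 19.3 and rank 16 is 21.3.
Interpolate: 19.3 + 0.3·(21.3 − 19.3) = 19.3 + 0.3·2 = 19.9.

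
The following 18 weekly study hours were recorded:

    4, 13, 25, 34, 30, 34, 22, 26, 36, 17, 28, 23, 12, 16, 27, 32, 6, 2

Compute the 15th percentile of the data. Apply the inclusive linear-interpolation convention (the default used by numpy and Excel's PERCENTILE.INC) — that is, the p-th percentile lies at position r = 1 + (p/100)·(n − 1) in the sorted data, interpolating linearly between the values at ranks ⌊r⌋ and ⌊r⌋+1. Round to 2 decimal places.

9.30

Sorted: 2, 4, 6, 12, 13, 16, 17, 22, 23, 25, 26, 27, 28, 30, 32, 34, 34, 36.
n = 18.
r = 1 + (15/100)·(18 − 1) = 1 + 2.55 = 3.55.
Rank 3 is 6 and rank 4 is 12.
Interpolate: 6 + 0.55·(12 − 6) = 6 + 0.55·6 = 9.3.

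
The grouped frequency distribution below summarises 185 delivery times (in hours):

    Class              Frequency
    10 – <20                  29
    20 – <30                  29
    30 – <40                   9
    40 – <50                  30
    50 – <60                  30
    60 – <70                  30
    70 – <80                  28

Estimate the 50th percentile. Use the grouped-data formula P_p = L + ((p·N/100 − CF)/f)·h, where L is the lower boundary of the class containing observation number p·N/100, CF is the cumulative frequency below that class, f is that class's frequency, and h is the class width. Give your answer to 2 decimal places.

48.50

N = 185; target position k = 50/100 · 185 = 92.5.
Cumulative frequencies: 29, 58, 67, 97, 127, 157, 185.
Observation 92.5 falls in the class 40 – <50.
L = 40, CF = 67, f = 30, h = 10.
P50 = 40 + ((92.5 − 67)/30)·10 = 40 + 8.5 = 48.5.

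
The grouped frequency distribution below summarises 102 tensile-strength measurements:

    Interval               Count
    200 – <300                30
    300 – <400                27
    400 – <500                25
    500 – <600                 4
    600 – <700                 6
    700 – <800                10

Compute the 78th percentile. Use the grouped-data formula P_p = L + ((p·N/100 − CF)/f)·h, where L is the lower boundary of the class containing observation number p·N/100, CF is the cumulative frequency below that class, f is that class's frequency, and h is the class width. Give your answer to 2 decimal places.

N = 102; target position k = 78/100 · 102 = 79.56.
Cumulative frequencies: 30, 57, 82, 86, 92, 102.
Observation 79.56 falls in the class 400 – <500.
L = 400, CF = 57, f = 25, h = 100.
P78 = 400 + ((79.56 − 57)/25)·100 = 400 + 90.24 = 490.24.

490.24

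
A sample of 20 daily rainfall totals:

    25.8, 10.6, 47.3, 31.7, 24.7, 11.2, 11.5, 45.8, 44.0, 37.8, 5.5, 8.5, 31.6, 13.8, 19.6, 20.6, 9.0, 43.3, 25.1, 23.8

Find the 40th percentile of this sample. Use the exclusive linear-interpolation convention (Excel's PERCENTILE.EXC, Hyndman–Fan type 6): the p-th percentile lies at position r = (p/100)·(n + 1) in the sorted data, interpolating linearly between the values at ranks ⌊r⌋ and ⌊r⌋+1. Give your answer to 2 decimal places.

Sorted: 5.5, 8.5, 9.0, 10.6, 11.2, 11.5, 13.8, 19.6, 20.6, 23.8, 24.7, 25.1, 25.8, 31.6, 31.7, 37.8, 43.3, 44.0, 45.8, 47.3.
n = 20.
r = (40/100)·(20 + 1) = 8.4.
Rank 8 is 19.6 and rank 9 is 20.6.
Interpolate: 19.6 + 0.4·(20.6 − 19.6) = 19.6 + 0.4·1 = 20.

20.00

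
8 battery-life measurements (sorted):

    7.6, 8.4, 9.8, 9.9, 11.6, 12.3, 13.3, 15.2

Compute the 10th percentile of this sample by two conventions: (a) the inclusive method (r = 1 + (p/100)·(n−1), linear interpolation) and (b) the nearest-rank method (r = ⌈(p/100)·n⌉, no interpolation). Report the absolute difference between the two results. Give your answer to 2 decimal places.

0.56

n = 8.
(a) r = 1.7; between ranks 1 (7.6) and 2 (8.4): 8.16.
(b) the nearest-rank method: rank 1 → 7.6.
|8.16 − 7.6| = 0.56.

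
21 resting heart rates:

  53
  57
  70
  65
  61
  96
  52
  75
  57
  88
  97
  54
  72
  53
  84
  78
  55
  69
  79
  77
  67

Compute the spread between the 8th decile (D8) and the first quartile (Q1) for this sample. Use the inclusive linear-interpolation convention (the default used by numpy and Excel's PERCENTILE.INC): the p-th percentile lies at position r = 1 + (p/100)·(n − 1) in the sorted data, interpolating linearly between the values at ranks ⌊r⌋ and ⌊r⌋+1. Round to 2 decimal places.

22.00

Sorted: 52, 53, 53, 54, 55, 57, 57, 61, 65, 67, 69, 70, 72, 75, 77, 78, 79, 84, 88, 96, 97.
n = 21.
P25: r = 6 (integer) → 57.
P80: r = 17 (integer) → 79.
Difference: 79 − 57 = 22.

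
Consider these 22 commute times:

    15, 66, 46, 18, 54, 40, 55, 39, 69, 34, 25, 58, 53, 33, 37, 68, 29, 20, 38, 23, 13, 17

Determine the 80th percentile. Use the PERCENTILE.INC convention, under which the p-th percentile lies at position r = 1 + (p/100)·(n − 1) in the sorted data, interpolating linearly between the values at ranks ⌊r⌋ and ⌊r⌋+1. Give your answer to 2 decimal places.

Sorted: 13, 15, 17, 18, 20, 23, 25, 29, 33, 34, 37, 38, 39, 40, 46, 53, 54, 55, 58, 66, 68, 69.
n = 22.
r = 1 + (80/100)·(22 − 1) = 1 + 16.8 = 17.8.
Rank 17 is 54 and rank 18 is 55.
Interpolate: 54 + 0.8·(55 − 54) = 54 + 0.8·1 = 54.8.

54.80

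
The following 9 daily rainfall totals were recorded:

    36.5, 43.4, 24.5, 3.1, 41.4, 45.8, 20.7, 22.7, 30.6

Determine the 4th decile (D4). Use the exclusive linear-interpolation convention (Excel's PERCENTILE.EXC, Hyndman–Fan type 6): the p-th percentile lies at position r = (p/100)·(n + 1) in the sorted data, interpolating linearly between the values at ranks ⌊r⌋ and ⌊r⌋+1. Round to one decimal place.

24.5

Sorted: 3.1, 20.7, 22.7, 24.5, 30.6, 36.5, 41.4, 43.4, 45.8.
n = 9.
r = (40/100)·(9 + 1) = 4.
r is an integer, so P40 is the value at rank 4: 24.5.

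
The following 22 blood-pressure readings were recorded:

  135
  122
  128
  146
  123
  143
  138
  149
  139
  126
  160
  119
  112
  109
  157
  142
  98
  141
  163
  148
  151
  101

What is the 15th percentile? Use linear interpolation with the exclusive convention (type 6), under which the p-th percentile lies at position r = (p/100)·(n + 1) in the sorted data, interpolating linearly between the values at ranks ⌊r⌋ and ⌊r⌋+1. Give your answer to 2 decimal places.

Sorted: 98, 101, 109, 112, 119, 122, 123, 126, 128, 135, 138, 139, 141, 142, 143, 146, 148, 149, 151, 157, 160, 163.
n = 22.
r = (15/100)·(22 + 1) = 3.45.
Rank 3 is 109 and rank 4 is 112.
Interpolate: 109 + 0.45·(112 − 109) = 109 + 0.45·3 = 110.35.

110.35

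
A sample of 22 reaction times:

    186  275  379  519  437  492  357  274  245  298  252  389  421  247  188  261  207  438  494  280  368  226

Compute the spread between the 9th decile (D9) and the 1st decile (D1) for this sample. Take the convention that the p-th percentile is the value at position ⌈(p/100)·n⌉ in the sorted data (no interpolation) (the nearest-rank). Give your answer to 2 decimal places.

285.00

Sorted: 186, 188, 207, 226, 245, 247, 252, 261, 274, 275, 280, 298, 357, 368, 379, 389, 421, 437, 438, 492, 494, 519.
n = 22.
P10: rank ⌈10/100·22⌉ = 3 → 207.
P90: rank ⌈90/100·22⌉ = 20 → 492.
Difference: 492 − 207 = 285.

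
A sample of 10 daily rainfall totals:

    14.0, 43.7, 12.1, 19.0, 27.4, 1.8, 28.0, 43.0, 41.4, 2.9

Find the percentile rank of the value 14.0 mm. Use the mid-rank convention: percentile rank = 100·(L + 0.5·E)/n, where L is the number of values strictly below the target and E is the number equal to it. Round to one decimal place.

Sorted: 1.8, 2.9, 12.1, 14.0, 19.0, 27.4, 28.0, 41.4, 43.0, 43.7.
Count below 14.0: L = 3; count equal: E = 1; n = 10.
Percentile rank = 100·(3 + 0.5·1)/10 = 100·3.5/10 = 35.

35.0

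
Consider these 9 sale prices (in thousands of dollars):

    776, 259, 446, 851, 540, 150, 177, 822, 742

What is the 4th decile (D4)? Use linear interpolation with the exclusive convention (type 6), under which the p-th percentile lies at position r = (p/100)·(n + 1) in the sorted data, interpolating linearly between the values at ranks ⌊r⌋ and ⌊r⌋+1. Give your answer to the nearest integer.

446

Sorted: 150, 177, 259, 446, 540, 742, 776, 822, 851.
n = 9.
r = (40/100)·(9 + 1) = 4.
r is an integer, so P40 is the value at rank 4: 446.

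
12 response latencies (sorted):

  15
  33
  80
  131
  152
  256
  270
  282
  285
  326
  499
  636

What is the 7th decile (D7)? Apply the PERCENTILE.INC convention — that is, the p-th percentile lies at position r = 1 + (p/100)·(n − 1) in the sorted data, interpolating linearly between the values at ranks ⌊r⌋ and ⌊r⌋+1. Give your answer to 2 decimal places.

n = 12.
r = 1 + (70/100)·(12 − 1) = 1 + 7.7 = 8.7.
Rank 8 is 282 and rank 9 is 285.
Interpolate: 282 + 0.7·(285 − 282) = 282 + 0.7·3 = 284.1.

284.10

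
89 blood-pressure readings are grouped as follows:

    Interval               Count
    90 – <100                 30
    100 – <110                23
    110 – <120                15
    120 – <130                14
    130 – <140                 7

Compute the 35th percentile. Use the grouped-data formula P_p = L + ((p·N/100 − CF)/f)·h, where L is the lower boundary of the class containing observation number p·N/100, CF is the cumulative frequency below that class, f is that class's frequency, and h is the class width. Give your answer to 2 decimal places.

N = 89; target position k = 35/100 · 89 = 31.15.
Cumulative frequencies: 30, 53, 68, 82, 89.
Observation 31.15 falls in the class 100 – <110.
L = 100, CF = 30, f = 23, h = 10.
P35 = 100 + ((31.15 − 30)/23)·10 = 100 + 0.5 = 100.5.

100.50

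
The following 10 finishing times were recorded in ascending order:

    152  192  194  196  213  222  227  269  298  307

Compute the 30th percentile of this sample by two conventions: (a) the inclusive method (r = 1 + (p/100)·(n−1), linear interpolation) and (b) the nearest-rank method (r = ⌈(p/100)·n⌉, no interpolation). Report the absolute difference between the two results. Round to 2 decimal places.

1.40

n = 10.
(a) r = 3.7; between ranks 3 (194) and 4 (196): 195.4.
(b) the nearest-rank method: rank 3 → 194.
|195.4 − 194| = 1.4.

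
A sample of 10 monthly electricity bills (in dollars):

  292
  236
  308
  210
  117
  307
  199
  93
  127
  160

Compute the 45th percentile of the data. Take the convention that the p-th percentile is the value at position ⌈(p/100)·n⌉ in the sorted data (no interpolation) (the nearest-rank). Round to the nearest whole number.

Sorted: 93, 117, 127, 160, 199, 210, 236, 292, 307, 308.
n = 10.
Position = ⌈45/100 · 10⌉ = ⌈4.5⌉ = 5.
The value at rank 5 is 199.

199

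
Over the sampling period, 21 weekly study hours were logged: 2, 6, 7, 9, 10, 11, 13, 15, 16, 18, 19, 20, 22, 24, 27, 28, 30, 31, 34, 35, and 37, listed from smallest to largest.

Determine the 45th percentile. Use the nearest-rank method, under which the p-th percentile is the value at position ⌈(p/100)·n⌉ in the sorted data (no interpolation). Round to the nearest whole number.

18

n = 21.
Position = ⌈45/100 · 21⌉ = ⌈9.45⌉ = 10.
The value at rank 10 is 18.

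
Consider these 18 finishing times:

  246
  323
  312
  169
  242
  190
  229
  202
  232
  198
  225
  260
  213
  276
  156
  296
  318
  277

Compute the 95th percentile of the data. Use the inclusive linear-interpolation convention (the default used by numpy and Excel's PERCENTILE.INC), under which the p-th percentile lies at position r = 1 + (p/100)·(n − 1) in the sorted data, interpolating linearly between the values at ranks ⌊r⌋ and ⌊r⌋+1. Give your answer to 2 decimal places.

Sorted: 156, 169, 190, 198, 202, 213, 225, 229, 232, 242, 246, 260, 276, 277, 296, 312, 318, 323.
n = 18.
r = 1 + (95/100)·(18 − 1) = 1 + 16.15 = 17.15.
Rank 17 is 318 and rank 18 is 323.
Interpolate: 318 + 0.15·(323 − 318) = 318 + 0.15·5 = 318.75.

318.75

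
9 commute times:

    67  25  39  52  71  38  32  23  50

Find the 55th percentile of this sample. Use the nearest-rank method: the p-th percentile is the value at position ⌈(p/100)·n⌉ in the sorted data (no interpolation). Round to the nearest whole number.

39

Sorted: 23, 25, 32, 38, 39, 50, 52, 67, 71.
n = 9.
Position = ⌈55/100 · 9⌉ = ⌈4.95⌉ = 5.
The value at rank 5 is 39.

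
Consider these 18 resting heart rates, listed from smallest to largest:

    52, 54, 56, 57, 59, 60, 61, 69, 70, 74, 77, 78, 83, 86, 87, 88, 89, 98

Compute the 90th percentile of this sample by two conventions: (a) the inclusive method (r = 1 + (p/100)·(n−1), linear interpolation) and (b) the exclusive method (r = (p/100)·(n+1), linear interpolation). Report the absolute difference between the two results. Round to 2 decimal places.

1.60

n = 18.
(a) r = 16.3; between ranks 16 (88) and 17 (89): 88.3.
(b) r = 17.1; between ranks 17 (89) and 18 (98): 89.9.
|88.3 − 89.9| = 1.6.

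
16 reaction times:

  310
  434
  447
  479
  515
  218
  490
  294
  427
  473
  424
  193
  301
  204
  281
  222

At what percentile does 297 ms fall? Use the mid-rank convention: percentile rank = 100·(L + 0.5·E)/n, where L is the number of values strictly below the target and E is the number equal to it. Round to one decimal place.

37.5

Sorted: 193, 204, 218, 222, 281, 294, 301, 310, 424, 427, 434, 447, 473, 479, 490, 515.
Count below 297: L = 6; count equal: E = 0; n = 16.
Percentile rank = 100·(6 + 0.5·0)/16 = 100·6/16 = 37.5.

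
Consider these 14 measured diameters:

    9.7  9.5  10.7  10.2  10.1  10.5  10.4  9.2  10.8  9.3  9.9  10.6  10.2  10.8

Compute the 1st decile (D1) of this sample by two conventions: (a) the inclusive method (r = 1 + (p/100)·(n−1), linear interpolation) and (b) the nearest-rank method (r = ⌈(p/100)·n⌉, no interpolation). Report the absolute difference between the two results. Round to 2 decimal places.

0.06

Sorted: 9.2, 9.3, 9.5, 9.7, 9.9, 10.1, 10.2, 10.2, 10.4, 10.5, 10.6, 10.7, 10.8, 10.8.
n = 14.
(a) r = 2.3; between ranks 2 (9.3) and 3 (9.5): 9.36.
(b) the nearest-rank method: rank 2 → 9.3.
|9.36 − 9.3| = 0.06.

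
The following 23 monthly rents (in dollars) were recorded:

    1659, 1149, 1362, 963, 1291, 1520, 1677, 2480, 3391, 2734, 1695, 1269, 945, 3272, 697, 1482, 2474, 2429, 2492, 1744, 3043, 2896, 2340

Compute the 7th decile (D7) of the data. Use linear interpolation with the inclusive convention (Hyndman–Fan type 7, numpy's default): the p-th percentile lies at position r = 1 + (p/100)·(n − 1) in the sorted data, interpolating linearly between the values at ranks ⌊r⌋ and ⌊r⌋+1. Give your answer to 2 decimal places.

2476.40

Sorted: 697, 945, 963, 1149, 1269, 1291, 1362, 1482, 1520, 1659, 1677, 1695, 1744, 2340, 2429, 2474, 2480, 2492, 2734, 2896, 3043, 3272, 3391.
n = 23.
r = 1 + (70/100)·(23 − 1) = 1 + 15.4 = 16.4.
Rank 16 is 2474 and rank 17 is 2480.
Interpolate: 2474 + 0.4·(2480 − 2474) = 2474 + 0.4·6 = 2476.4.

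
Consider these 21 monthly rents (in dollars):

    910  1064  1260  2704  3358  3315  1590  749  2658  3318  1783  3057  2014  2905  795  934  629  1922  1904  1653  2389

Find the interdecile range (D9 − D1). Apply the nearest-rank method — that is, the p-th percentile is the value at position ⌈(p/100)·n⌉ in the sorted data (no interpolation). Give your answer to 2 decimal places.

2520.00

Sorted: 629, 749, 795, 910, 934, 1064, 1260, 1590, 1653, 1783, 1904, 1922, 2014, 2389, 2658, 2704, 2905, 3057, 3315, 3318, 3358.
n = 21.
P10: rank ⌈10/100·21⌉ = 3 → 795.
P90: rank ⌈90/100·21⌉ = 19 → 3315.
Difference: 3315 − 795 = 2520.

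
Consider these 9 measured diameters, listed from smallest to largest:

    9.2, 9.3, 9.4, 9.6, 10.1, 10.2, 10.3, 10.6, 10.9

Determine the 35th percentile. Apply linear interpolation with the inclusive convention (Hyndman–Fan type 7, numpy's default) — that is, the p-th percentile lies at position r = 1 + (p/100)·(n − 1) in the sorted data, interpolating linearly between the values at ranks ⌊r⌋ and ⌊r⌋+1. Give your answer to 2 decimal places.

9.56

n = 9.
r = 1 + (35/100)·(9 − 1) = 1 + 2.8 = 3.8.
Rank 3 is 9.4 and rank 4 is 9.6.
Interpolate: 9.4 + 0.8·(9.6 − 9.4) = 9.4 + 0.8·0.2 = 9.56.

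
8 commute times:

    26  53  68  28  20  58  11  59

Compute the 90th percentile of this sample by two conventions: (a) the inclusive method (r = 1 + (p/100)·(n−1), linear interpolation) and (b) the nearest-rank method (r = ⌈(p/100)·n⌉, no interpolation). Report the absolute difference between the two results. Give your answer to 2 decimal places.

Sorted: 11, 20, 26, 28, 53, 58, 59, 68.
n = 8.
(a) r = 7.3; between ranks 7 (59) and 8 (68): 61.7.
(b) the nearest-rank method: rank 8 → 68.
|61.7 − 68| = 6.3.

6.30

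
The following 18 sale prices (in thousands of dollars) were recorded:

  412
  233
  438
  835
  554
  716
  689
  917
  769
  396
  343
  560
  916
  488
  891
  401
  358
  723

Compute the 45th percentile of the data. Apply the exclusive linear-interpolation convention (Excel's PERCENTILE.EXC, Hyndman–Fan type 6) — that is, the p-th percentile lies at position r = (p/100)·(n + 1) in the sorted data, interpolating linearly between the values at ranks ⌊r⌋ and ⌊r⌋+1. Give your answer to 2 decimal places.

Sorted: 233, 343, 358, 396, 401, 412, 438, 488, 554, 560, 689, 716, 723, 769, 835, 891, 916, 917.
n = 18.
r = (45/100)·(18 + 1) = 8.55.
Rank 8 is 488 and rank 9 is 554.
Interpolate: 488 + 0.55·(554 − 488) = 488 + 0.55·66 = 524.3.

524.30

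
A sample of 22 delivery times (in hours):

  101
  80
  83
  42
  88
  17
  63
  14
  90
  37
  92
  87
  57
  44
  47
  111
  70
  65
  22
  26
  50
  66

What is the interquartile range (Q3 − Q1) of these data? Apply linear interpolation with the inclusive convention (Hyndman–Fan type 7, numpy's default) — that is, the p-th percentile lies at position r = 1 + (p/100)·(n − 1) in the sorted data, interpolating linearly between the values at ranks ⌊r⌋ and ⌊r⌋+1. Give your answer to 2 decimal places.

43.50

Sorted: 14, 17, 22, 26, 37, 42, 44, 47, 50, 57, 63, 65, 66, 70, 80, 83, 87, 88, 90, 92, 101, 111.
n = 22.
P25: r = 6.25; ranks 6–7 are 42, 44; interpolating gives 42.5.
P75: r = 16.75; ranks 16–17 are 83, 87; interpolating gives 86.
Difference: 86 − 42.5 = 43.5.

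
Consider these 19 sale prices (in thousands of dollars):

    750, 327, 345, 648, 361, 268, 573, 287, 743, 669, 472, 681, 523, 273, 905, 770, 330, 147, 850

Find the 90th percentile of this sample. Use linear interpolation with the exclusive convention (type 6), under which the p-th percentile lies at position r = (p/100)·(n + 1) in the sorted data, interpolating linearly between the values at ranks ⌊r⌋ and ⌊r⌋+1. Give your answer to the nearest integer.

Sorted: 147, 268, 273, 287, 327, 330, 345, 361, 472, 523, 573, 648, 669, 681, 743, 750, 770, 850, 905.
n = 19.
r = (90/100)·(19 + 1) = 18.
r is an integer, so P90 is the value at rank 18: 850.

850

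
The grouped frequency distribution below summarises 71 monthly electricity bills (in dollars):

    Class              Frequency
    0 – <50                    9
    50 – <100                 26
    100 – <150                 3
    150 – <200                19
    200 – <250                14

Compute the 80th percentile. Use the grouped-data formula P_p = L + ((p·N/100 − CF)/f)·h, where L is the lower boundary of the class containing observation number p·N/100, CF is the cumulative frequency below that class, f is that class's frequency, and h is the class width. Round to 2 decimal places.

N = 71; target position k = 80/100 · 71 = 56.8.
Cumulative frequencies: 9, 35, 38, 57, 71.
Observation 56.8 falls in the class 150 – <200.
L = 150, CF = 38, f = 19, h = 50.
P80 = 150 + ((56.8 − 38)/19)·50 = 150 + 49.4737 = 199.474.

199.47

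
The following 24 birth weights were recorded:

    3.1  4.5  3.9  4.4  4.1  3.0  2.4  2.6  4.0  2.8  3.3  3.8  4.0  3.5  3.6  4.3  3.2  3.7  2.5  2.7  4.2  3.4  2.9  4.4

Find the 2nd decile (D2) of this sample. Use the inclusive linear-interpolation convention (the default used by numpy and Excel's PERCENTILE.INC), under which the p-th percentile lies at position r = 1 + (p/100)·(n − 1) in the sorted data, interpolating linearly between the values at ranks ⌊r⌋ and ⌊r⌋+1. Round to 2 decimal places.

Sorted: 2.4, 2.5, 2.6, 2.7, 2.8, 2.9, 3.0, 3.1, 3.2, 3.3, 3.4, 3.5, 3.6, 3.7, 3.8, 3.9, 4.0, 4.0, 4.1, 4.2, 4.3, 4.4, 4.4, 4.5.
n = 24.
r = 1 + (20/100)·(24 − 1) = 1 + 4.6 = 5.6.
Rank 5 is 2.8 and rank 6 is 2.9.
Interpolate: 2.8 + 0.6·(2.9 − 2.8) = 2.8 + 0.6·0.1 = 2.86.

2.86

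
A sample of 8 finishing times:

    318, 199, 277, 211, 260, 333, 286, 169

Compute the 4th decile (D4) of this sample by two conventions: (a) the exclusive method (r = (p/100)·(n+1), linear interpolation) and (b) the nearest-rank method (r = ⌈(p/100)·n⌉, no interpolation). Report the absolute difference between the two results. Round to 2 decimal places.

Sorted: 169, 199, 211, 260, 277, 286, 318, 333.
n = 8.
(a) r = 3.6; between ranks 3 (211) and 4 (260): 240.4.
(b) the nearest-rank method: rank 4 → 260.
|240.4 − 260| = 19.6.

19.60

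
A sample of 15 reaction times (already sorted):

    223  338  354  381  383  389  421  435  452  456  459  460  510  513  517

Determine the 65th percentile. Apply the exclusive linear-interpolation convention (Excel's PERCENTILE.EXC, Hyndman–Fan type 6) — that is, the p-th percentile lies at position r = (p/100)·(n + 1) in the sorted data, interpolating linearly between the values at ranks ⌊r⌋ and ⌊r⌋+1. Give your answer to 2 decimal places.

n = 15.
r = (65/100)·(15 + 1) = 10.4.
Rank 10 is 456 and rank 11 is 459.
Interpolate: 456 + 0.4·(459 − 456) = 456 + 0.4·3 = 457.2.

457.20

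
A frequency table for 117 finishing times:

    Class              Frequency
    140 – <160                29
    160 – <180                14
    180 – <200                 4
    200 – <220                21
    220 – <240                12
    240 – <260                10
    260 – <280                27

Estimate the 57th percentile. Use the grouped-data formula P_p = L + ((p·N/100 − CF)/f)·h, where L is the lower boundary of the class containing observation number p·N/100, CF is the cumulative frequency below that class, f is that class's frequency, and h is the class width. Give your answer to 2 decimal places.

N = 117; target position k = 57/100 · 117 = 66.69.
Cumulative frequencies: 29, 43, 47, 68, 80, 90, 117.
Observation 66.69 falls in the class 200 – <220.
L = 200, CF = 47, f = 21, h = 20.
P57 = 200 + ((66.69 − 47)/21)·20 = 200 + 18.7524 = 218.752.

218.75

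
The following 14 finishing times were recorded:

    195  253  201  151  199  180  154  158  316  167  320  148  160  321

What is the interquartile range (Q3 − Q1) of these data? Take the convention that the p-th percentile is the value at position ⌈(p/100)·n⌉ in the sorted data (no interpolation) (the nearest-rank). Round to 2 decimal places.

Sorted: 148, 151, 154, 158, 160, 167, 180, 195, 199, 201, 253, 316, 320, 321.
n = 14.
P25: rank ⌈25/100·14⌉ = 4 → 158.
P75: rank ⌈75/100·14⌉ = 11 → 253.
Difference: 253 − 158 = 95.

95.00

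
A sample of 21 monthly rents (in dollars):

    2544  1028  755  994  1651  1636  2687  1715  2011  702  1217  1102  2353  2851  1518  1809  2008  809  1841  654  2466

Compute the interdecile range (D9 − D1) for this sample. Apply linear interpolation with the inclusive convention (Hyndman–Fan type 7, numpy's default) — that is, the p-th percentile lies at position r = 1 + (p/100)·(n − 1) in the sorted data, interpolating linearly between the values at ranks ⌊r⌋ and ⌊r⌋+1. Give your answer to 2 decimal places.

Sorted: 654, 702, 755, 809, 994, 1028, 1102, 1217, 1518, 1636, 1651, 1715, 1809, 1841, 2008, 2011, 2353, 2466, 2544, 2687, 2851.
n = 21.
P10: r = 3 (integer) → 755.
P90: r = 19 (integer) → 2544.
Difference: 2544 − 755 = 1789.

1789.00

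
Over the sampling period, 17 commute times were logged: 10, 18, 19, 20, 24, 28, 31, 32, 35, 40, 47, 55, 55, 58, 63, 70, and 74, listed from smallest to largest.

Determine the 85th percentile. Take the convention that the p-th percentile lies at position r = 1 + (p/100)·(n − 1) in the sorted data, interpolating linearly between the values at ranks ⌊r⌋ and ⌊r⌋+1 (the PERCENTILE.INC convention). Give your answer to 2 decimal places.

61.00

n = 17.
r = 1 + (85/100)·(17 − 1) = 1 + 13.6 = 14.6.
Rank 14 is 58 and rank 15 is 63.
Interpolate: 58 + 0.6·(63 − 58) = 58 + 0.6·5 = 61.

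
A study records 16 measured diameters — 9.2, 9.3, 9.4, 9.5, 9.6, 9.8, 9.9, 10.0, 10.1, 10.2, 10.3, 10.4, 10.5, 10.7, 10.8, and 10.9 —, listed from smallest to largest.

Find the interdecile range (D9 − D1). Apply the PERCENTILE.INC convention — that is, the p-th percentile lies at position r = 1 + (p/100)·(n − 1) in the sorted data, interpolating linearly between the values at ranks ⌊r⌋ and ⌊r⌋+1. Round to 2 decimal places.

n = 16.
P10: r = 2.5; ranks 2–3 are 9.3, 9.4; interpolating gives 9.35.
P90: r = 14.5; ranks 14–15 are 10.7, 10.8; interpolating gives 10.75.
Difference: 10.75 − 9.35 = 1.4.

1.40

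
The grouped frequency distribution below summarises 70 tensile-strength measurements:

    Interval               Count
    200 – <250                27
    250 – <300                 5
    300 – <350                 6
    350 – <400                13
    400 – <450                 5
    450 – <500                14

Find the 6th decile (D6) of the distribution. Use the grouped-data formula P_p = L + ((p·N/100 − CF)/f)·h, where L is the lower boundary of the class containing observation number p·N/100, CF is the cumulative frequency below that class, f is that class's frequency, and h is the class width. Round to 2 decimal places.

365.38

N = 70; target position k = 60/100 · 70 = 42.
Cumulative frequencies: 27, 32, 38, 51, 56, 70.
Observation 42 falls in the class 350 – <400.
L = 350, CF = 38, f = 13, h = 50.
P60 = 350 + ((42 − 38)/13)·50 = 350 + 15.3846 = 365.385.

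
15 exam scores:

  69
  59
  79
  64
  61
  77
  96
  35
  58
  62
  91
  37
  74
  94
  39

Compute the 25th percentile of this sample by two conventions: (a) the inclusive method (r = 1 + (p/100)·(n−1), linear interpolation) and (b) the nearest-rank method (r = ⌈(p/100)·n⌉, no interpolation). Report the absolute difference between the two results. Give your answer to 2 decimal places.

Sorted: 35, 37, 39, 58, 59, 61, 62, 64, 69, 74, 77, 79, 91, 94, 96.
n = 15.
(a) r = 4.5; between ranks 4 (58) and 5 (59): 58.5.
(b) the nearest-rank method: rank 4 → 58.
|58.5 − 58| = 0.5.

0.50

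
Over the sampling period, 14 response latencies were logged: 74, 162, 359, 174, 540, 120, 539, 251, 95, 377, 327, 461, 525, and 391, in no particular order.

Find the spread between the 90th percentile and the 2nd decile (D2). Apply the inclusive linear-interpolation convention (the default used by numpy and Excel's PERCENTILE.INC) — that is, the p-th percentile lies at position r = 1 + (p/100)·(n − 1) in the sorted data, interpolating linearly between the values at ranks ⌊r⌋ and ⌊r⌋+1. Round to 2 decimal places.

Sorted: 74, 95, 120, 162, 174, 251, 327, 359, 377, 391, 461, 525, 539, 540.
n = 14.
P20: r = 3.6; ranks 3–4 are 120, 162; interpolating gives 145.2.
P90: r = 12.7; ranks 12–13 are 525, 539; interpolating gives 534.8.
Difference: 534.8 − 145.2 = 389.6.

389.60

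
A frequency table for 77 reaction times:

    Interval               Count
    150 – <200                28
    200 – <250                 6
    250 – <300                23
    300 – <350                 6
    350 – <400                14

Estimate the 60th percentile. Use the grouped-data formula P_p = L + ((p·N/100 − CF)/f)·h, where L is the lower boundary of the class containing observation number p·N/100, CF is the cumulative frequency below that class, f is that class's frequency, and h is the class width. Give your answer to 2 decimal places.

276.52

N = 77; target position k = 60/100 · 77 = 46.2.
Cumulative frequencies: 28, 34, 57, 63, 77.
Observation 46.2 falls in the class 250 – <300.
L = 250, CF = 34, f = 23, h = 50.
P60 = 250 + ((46.2 − 34)/23)·50 = 250 + 26.5217 = 276.522.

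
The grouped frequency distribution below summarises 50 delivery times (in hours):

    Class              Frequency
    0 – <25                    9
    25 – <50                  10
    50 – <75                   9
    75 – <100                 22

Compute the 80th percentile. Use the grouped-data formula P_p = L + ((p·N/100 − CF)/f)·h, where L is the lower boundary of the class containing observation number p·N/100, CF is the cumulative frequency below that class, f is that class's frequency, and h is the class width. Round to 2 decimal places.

88.64

N = 50; target position k = 80/100 · 50 = 40.
Cumulative frequencies: 9, 19, 28, 50.
Observation 40 falls in the class 75 – <100.
L = 75, CF = 28, f = 22, h = 25.
P80 = 75 + ((40 − 28)/22)·25 = 75 + 13.6364 = 88.6364.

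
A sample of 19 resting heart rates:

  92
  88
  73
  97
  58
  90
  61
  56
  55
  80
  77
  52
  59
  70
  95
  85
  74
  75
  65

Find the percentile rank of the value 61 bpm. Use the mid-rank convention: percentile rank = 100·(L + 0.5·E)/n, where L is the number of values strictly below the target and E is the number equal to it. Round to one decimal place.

Sorted: 52, 55, 56, 58, 59, 61, 65, 70, 73, 74, 75, 77, 80, 85, 88, 90, 92, 95, 97.
Count below 61: L = 5; count equal: E = 1; n = 19.
Percentile rank = 100·(5 + 0.5·1)/19 = 100·5.5/19 = 28.95.

28.9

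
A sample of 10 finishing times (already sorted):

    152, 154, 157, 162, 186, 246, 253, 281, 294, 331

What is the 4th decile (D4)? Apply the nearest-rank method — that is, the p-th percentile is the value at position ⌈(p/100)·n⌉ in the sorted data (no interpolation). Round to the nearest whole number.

n = 10.
Position = ⌈40/100 · 10⌉ = ⌈4⌉ = 4.
The value at rank 4 is 162.

162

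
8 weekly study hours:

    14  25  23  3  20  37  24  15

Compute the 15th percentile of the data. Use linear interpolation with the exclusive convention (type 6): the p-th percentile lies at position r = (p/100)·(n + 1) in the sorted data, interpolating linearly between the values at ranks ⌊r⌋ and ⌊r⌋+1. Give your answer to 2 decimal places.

Sorted: 3, 14, 15, 20, 23, 24, 25, 37.
n = 8.
r = (15/100)·(8 + 1) = 1.35.
Rank 1 is 3 and rank 2 is 14.
Interpolate: 3 + 0.35·(14 − 3) = 3 + 0.35·11 = 6.85.

6.85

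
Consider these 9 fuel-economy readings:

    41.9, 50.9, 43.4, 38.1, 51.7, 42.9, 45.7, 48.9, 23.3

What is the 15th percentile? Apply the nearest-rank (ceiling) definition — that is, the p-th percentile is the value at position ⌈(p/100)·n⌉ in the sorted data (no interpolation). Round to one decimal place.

38.1

Sorted: 23.3, 38.1, 41.9, 42.9, 43.4, 45.7, 48.9, 50.9, 51.7.
n = 9.
Position = ⌈15/100 · 9⌉ = ⌈1.35⌉ = 2.
The value at rank 2 is 38.1.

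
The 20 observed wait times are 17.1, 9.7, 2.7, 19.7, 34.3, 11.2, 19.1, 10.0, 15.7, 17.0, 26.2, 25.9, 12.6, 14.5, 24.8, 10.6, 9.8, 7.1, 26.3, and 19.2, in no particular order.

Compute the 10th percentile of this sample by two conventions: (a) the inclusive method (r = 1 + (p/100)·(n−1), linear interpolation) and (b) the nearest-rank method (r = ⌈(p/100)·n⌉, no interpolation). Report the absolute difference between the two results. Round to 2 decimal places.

2.34

Sorted: 2.7, 7.1, 9.7, 9.8, 10.0, 10.6, 11.2, 12.6, 14.5, 15.7, 17.0, 17.1, 19.1, 19.2, 19.7, 24.8, 25.9, 26.2, 26.3, 34.3.
n = 20.
(a) r = 2.9; between ranks 2 (7.1) and 3 (9.7): 9.44.
(b) the nearest-rank method: rank 2 → 7.1.
|9.44 − 7.1| = 2.34.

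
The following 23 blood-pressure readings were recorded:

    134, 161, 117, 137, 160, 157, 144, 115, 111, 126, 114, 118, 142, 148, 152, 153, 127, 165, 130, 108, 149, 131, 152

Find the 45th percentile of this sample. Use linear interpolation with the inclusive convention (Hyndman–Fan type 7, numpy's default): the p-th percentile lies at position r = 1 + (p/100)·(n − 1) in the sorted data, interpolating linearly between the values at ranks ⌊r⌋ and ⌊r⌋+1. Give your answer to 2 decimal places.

133.70

Sorted: 108, 111, 114, 115, 117, 118, 126, 127, 130, 131, 134, 137, 142, 144, 148, 149, 152, 152, 153, 157, 160, 161, 165.
n = 23.
r = 1 + (45/100)·(23 − 1) = 1 + 9.9 = 10.9.
Rank 10 is 131 and rank 11 is 134.
Interpolate: 131 + 0.9·(134 − 131) = 131 + 0.9·3 = 133.7.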